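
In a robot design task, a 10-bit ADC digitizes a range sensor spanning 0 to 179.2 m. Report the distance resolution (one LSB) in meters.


res = range / 2^n = 179.2/2^10 = 179.2/1024 = 0.1750

0.1750 m


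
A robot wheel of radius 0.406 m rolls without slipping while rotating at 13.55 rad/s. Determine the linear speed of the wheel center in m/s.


v = omega * r = 13.55 * 0.406 = 5.5013

5.5013 m/s


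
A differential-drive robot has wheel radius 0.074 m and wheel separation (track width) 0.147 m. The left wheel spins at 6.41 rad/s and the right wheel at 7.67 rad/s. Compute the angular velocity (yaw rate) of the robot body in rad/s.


omega = r*(wR - wL)/L = 0.074*(7.67 - (6.41))/0.147 = 0.6343

0.6343 rad/s


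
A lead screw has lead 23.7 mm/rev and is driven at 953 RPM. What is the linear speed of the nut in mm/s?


v = lead * (RPM/60) = 23.7*953/60 = 376.4350

376.4350 mm/s


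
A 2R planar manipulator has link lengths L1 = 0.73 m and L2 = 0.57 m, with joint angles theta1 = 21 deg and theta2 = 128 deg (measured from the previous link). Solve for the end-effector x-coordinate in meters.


x = L1*cos(th1) + L2*cos(th1+th2) = 0.73*cos(21 deg) + 0.57*cos(149 deg) = 0.1929

0.1929 m


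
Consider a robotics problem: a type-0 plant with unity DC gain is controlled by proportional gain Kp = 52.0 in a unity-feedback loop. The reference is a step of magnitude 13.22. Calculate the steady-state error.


e_ss = R/(1 + Kp) = 13.22/(1 + 52.0) = 13.22/53.0000 = 0.2494

0.2494


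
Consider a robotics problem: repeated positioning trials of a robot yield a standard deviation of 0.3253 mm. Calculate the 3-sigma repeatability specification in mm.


repeatability = 3*sigma = 3*0.3253 = 0.9759

0.9759 mm


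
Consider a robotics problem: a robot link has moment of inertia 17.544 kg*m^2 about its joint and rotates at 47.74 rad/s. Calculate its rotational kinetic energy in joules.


KE = (1/2)*I*omega^2 = 0.5*17.544*47.74^2 = 19992.3319

19992.3319 J


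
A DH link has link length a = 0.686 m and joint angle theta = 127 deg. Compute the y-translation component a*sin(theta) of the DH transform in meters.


a*sin(theta) = 0.686*sin(127 deg) = 0.5479

0.5479 m


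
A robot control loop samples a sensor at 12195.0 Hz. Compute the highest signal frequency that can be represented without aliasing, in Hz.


f_max = f_s/2 = 12195.0/2 = 6097.5000

6097.5000 Hz


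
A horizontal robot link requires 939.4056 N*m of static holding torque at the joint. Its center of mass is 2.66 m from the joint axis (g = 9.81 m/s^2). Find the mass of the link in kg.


m = tau / (g*L) = 939.4056 / (9.81 * 2.66) = 36.0000

36.0000 kg


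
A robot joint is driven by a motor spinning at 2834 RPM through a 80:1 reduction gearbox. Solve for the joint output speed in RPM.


omega_joint = omega_motor / N = 2834 / 80 = 35.4250

35.4250 RPM


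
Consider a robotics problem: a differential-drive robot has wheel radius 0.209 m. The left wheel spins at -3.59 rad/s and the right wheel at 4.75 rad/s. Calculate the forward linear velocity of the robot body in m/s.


v = r*(wR + wL)/2 = 0.209*(4.75 + -3.59)/2 = 0.1212

0.1212 m/s


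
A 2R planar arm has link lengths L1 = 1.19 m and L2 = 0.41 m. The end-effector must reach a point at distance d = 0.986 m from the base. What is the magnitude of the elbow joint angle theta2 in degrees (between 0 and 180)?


cos(th2) = (d^2 - L1^2 - L2^2)/(2*L1*L2) = (0.986^2 - 1.19^2 - 0.41^2)/(2*1.19*0.41) = -0.62718180
th2 = acos(-0.62718180) = 128.8425 deg

128.8425 degrees


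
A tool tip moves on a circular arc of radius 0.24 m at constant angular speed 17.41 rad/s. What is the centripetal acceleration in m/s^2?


a_c = omega^2 * r = 17.41^2 * 0.24 = 72.7459

72.7459 m/s^2


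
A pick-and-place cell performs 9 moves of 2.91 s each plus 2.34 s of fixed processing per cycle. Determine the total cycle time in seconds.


T = 9*2.91 + 2.34 = 28.5300

28.5300 s


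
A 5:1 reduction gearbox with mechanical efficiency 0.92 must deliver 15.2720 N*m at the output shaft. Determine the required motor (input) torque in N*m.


tau_in = tau_out / (N * eta) = 15.2720 / (5 * 0.92) = 3.3200

3.3200 N*m


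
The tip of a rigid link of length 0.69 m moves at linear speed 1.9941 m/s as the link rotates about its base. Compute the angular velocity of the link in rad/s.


omega = v / L = 1.9941 / 0.69 = 2.8900

2.8900 rad/s


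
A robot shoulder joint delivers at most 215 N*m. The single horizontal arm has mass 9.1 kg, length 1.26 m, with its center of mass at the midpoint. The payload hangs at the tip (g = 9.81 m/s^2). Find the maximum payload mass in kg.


tau_arm = m_arm*g*(L/2) = 9.1*9.81*1.26/2 = 56.2407 N*m
tau_payload = tau_max - tau_arm = 215 - 56.2407 = 158.7593
m_payload = tau_payload / (g*L) = 158.7593 / (9.81*1.26) = 12.8440

12.8440 kg


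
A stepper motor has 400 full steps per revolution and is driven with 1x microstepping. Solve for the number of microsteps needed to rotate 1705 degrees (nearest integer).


step_size = 360/(400*1) = 360/400 = 0.900000 deg
n = 1705/(360/400) = 1705*400/360 = 1894.4444 -> 1894

1894 steps


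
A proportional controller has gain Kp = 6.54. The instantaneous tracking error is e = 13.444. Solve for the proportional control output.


u_P = Kp * e = 6.54 * 13.444 = 87.9238

87.9238


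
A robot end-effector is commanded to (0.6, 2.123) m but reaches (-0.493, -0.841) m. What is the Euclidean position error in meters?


dx = -0.493 - (0.6) = -1.0930, dy = -0.841 - (2.123) = -2.9640
err = sqrt(1.194649 + 8.785296) = 3.1591

3.1591 m


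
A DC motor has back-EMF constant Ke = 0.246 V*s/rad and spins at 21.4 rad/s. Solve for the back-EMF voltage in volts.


V_emf = Ke * omega = 0.246*21.4 = 5.2644

5.2644 V


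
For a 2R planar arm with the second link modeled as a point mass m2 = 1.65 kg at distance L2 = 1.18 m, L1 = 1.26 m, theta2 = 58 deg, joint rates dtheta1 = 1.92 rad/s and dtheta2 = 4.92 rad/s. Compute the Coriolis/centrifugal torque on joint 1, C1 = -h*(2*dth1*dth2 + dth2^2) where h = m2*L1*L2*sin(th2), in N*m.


h = m2*L1*L2*sin(th2) = 1.65*1.26*1.18*sin(58 deg) = 2.080449
C1 = -h*(2*1.92*4.92 + 4.92^2) = -2.080449*43.0992 = -89.6657

-89.6657 N*m


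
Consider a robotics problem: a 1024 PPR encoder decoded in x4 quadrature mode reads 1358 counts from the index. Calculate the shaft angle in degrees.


angle = counts * 360 / (PPR*4) = 1358 * 360 / 4096 = 119.3555

119.3555 degrees


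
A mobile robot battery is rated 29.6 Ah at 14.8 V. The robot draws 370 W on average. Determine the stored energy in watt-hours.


E = capacity * V = 29.6*14.8 = 438.0800

438.0800 Wh


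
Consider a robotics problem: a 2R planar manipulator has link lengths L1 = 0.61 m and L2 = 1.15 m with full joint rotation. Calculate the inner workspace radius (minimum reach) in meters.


r_min = |L1 - L2| = |0.61 - 1.15| = 0.5400

0.5400 m


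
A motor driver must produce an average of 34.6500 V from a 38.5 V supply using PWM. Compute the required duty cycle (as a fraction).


D = V_avg/V_supply = 34.6500/38.5 = 0.9000

0.9000


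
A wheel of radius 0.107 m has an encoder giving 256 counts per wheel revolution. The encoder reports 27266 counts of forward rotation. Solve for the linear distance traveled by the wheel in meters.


revs = 27266/256 = 106.507812
d = revs * 2*pi*r = 106.507812 * 2*pi*0.107 = 71.6053

71.6053 m


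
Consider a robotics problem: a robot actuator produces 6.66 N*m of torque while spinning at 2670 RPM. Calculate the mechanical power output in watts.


omega = 2670 * 2*pi/60 = 279.601746 rad/s
P = tau * omega = 6.66 * 279.601746 = 1862.1476

1862.1476 W


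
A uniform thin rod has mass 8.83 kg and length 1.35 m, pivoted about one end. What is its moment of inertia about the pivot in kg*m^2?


I = (1/3)*m*L^2 = (1/3)*8.83*1.35^2 = 5.3642

5.3642 kg*m^2


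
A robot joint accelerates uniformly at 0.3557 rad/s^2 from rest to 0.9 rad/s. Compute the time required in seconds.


t = delta_omega / alpha = 0.9 / 0.3557 = 2.5302

2.5302 s


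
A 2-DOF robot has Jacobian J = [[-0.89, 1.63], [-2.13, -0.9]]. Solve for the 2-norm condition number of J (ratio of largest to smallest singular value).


JJ^T eigenvalues: trace(JJ^T) = 8.7959, det(JJ^T) = det(J)^2 = 18.25767441
s_max^2 = (8.7959 + sqrt(4.33715917))/2 = 5.43924237
s_min^2 = (8.7959 - sqrt(4.33715917))/2 = 3.35665763
kappa = s_max/s_min = sqrt(5.43924237/3.35665763) = 1.2730

1.2730


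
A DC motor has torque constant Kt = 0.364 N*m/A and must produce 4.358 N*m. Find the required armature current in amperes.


I = tau / Kt = 4.358/0.364 = 11.9725

11.9725 A


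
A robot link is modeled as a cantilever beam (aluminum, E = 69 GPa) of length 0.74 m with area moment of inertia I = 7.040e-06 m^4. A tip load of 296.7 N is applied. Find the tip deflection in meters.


delta = F*L^3/(3*E*I) = 296.7*0.74^3/(3*6.900e+10*7.040e-06)
      = 120.2299608/1457280 = 8.2503e-05

8.2503e-05 m


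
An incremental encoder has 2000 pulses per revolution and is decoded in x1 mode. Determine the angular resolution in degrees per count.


resolution = 360 / (PPR * 1) = 360 / 2000 = 0.1800

0.1800 degrees


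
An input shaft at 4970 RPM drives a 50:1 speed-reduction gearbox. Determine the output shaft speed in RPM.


omega_out = omega_in / N = 4970 / 50 = 99.4000

99.4000 RPM


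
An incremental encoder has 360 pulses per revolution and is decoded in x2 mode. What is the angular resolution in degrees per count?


resolution = 360 / (PPR * 2) = 360 / 720 = 0.5000

0.5000 degrees


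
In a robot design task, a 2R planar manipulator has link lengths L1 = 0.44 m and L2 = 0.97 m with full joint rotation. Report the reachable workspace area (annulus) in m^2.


r_max = L1 + L2 = 1.4100, r_min = |L1 - L2| = 0.5300
A = pi*(r_max^2 - r_min^2) = pi*(1.9881 - 0.2809) = 5.3633

5.3633 m^2


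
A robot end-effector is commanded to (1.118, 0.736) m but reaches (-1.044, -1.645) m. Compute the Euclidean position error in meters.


dx = -1.044 - (1.118) = -2.1620, dy = -1.645 - (0.736) = -2.3810
err = sqrt(4.674244 + 5.669161) = 3.2161

3.2161 m


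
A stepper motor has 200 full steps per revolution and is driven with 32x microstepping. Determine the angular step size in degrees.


step = 360/(200*32) = 360/6400 = 0.0563

0.0563 degrees


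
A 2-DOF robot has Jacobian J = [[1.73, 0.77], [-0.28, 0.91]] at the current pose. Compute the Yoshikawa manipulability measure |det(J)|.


det(J) = 1.73*0.91 - (0.77)*(-0.28) = 1.7899
|det(J)| = 1.7899

1.7899


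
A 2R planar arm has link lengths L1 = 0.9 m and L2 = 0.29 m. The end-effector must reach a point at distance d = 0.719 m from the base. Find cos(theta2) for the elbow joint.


cos(th2) = (d^2 - L1^2 - L2^2)/(2*L1*L2) = (0.719^2 - 0.9^2 - 0.29^2)/(2*0.9*0.29) = -0.7225

-0.7225


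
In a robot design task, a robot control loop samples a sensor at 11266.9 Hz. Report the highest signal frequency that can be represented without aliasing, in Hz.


f_max = f_s/2 = 11266.9/2 = 5633.4500

5633.4500 Hz


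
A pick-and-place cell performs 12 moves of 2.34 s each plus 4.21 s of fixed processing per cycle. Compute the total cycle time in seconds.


T = 12*2.34 + 4.21 = 32.2900

32.2900 s


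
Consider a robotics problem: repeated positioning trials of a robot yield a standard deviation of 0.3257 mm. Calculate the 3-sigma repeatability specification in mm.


repeatability = 3*sigma = 3*0.3257 = 0.9771

0.9771 mm


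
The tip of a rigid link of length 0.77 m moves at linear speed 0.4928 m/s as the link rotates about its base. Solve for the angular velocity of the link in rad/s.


omega = v / L = 0.4928 / 0.77 = 0.6400

0.6400 rad/s


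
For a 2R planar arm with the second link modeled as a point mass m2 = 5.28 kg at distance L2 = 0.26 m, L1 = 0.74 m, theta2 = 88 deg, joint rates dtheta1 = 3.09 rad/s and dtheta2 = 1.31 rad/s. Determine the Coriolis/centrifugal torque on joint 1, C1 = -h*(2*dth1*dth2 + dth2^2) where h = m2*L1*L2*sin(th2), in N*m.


h = m2*L1*L2*sin(th2) = 5.28*0.74*0.26*sin(88 deg) = 1.015253
C1 = -h*(2*3.09*1.31 + 1.31^2) = -1.015253*9.8119 = -9.9616

-9.9616 N*m


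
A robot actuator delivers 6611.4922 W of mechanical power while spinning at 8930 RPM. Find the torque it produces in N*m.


omega = 8930 * 2*pi/60 = 935.147413 rad/s
tau = P / omega = 6611.4922 / 935.147413 = 7.0700

7.0700 N*m


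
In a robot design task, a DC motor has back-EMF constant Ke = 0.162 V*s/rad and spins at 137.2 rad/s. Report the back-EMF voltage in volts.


V_emf = Ke * omega = 0.162*137.2 = 22.2264

22.2264 V


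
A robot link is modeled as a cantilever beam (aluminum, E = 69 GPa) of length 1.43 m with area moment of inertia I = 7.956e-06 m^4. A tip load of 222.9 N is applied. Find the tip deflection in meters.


delta = F*L^3/(3*E*I) = 222.9*1.43^3/(3*6.900e+10*7.956e-06)
      = 651.8057403/1646892 = 3.9578e-04

3.9578e-04 m


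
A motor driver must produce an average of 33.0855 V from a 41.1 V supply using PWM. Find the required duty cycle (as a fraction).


D = V_avg/V_supply = 33.0855/41.1 = 0.8050

0.8050


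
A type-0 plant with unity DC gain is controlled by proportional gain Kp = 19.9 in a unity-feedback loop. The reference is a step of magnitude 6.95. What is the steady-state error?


e_ss = R/(1 + Kp) = 6.95/(1 + 19.9) = 6.95/20.9000 = 0.3325

0.3325


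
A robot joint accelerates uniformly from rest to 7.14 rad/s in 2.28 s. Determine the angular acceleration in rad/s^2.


alpha = delta_omega / t = 7.14 / 2.28 = 3.1316

3.1316 rad/s^2


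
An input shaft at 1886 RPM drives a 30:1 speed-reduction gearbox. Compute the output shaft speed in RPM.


omega_out = omega_in / N = 1886 / 30 = 62.8667

62.8667 RPM


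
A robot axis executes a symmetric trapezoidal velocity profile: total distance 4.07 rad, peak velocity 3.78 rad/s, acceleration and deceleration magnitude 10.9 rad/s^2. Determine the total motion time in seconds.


t_acc = v/a = 3.78/10.9 = 0.346789 s
d_acc = v^2/(2a) = 0.655431 rad (each ramp)
d_cruise = 4.07 - 2*0.655431 = 2.759138 rad
t_cruise = 2.759138/3.78 = 0.729931 s
t_total = 2*0.346789 + 0.729931 = 1.4235

1.4235 s


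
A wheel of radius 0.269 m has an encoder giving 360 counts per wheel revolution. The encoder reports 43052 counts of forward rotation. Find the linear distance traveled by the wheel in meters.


revs = 43052/360 = 119.588889
d = revs * 2*pi*r = 119.588889 * 2*pi*0.269 = 202.1264

202.1264 m


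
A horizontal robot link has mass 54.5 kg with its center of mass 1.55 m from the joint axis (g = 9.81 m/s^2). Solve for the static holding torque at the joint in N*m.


tau = m*g*L = 54.5 * 9.81 * 1.55 = 828.6997

828.6997 N*m


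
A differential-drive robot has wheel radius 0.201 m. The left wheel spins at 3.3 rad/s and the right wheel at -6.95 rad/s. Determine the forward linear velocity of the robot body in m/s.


v = r*(wR + wL)/2 = 0.201*(-6.95 + 3.3)/2 = -0.3668

-0.3668 m/s


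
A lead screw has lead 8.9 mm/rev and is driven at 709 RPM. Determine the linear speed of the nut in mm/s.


v = lead * (RPM/60) = 8.9*709/60 = 105.1683

105.1683 mm/s


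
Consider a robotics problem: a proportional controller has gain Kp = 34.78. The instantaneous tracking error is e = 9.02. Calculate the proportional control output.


u_P = Kp * e = 34.78 * 9.02 = 313.7156

313.7156


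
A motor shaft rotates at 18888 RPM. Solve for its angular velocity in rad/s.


omega = 18888 * 2*pi/60 = 1977.9467

1977.9467 rad/s


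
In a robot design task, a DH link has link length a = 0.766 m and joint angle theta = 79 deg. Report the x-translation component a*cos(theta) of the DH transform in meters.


a*cos(theta) = 0.766*cos(79 deg) = 0.1462

0.1462 m


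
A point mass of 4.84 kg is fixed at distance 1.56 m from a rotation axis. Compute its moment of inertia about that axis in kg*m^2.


I = m*r^2 = 4.84*1.56^2 = 11.7786

11.7786 kg*m^2


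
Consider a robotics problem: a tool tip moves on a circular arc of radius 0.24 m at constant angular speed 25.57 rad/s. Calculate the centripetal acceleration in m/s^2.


a_c = omega^2 * r = 25.57^2 * 0.24 = 156.9180

156.9180 m/s^2


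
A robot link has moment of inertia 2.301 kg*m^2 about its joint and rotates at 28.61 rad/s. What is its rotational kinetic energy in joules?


KE = (1/2)*I*omega^2 = 0.5*2.301*28.61^2 = 941.7212

941.7212 J


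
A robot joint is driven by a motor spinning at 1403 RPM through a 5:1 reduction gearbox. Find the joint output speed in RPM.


omega_joint = omega_motor / N = 1403 / 5 = 280.6000

280.6000 RPM


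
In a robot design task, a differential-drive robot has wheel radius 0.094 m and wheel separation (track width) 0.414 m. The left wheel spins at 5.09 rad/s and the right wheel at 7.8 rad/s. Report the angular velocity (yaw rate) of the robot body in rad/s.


omega = r*(wR - wL)/L = 0.094*(7.8 - (5.09))/0.414 = 0.6153

0.6153 rad/s


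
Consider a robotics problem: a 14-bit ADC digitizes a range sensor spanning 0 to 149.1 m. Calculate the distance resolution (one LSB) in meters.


res = range / 2^n = 149.1/2^14 = 149.1/16384 = 0.0091

0.0091 m


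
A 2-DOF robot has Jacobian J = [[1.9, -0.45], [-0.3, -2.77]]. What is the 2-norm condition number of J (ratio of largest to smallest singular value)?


JJ^T eigenvalues: trace(JJ^T) = 11.5754, det(JJ^T) = det(J)^2 = 29.13840400
s_max^2 = (11.5754 + sqrt(17.43626916))/2 = 7.87553795
s_min^2 = (11.5754 - sqrt(17.43626916))/2 = 3.69986205
kappa = s_max/s_min = sqrt(7.87553795/3.69986205) = 1.4590

1.4590


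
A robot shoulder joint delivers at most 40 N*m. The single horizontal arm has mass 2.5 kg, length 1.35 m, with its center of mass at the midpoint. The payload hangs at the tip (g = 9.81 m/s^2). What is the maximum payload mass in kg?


tau_arm = m_arm*g*(L/2) = 2.5*9.81*1.35/2 = 16.5544 N*m
tau_payload = tau_max - tau_arm = 40 - 16.5544 = 23.4456
m_payload = tau_payload / (g*L) = 23.4456 / (9.81*1.35) = 1.7703

1.7703 kg


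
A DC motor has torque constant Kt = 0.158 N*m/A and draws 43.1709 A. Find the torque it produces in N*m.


tau = Kt * I = 0.158*43.1709 = 6.8210

6.8210 N*m


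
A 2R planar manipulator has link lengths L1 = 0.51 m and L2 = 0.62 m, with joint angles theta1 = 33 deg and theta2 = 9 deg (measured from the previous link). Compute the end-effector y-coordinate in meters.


y = L1*sin(th1) + L2*sin(th1+th2) = 0.51*sin(33 deg) + 0.62*sin(42 deg) = 0.6926

0.6926 m


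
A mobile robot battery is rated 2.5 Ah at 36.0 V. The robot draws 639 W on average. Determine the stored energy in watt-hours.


E = capacity * V = 2.5*36.0 = 90.0000

90.0000 Wh


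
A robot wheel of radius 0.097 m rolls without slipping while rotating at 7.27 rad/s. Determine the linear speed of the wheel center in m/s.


v = omega * r = 7.27 * 0.097 = 0.7052

0.7052 m/s


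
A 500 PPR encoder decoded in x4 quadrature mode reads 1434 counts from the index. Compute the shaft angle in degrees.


angle = counts * 360 / (PPR*4) = 1434 * 360 / 2000 = 258.1200

258.1200 degrees


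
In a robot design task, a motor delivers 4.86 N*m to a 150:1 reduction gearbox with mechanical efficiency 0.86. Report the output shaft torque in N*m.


tau_out = tau_in * N * eta = 4.86 * 150 * 0.86 = 626.9400

626.9400 N*m


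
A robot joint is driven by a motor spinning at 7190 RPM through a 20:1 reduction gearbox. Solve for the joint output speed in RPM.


omega_joint = omega_motor / N = 7190 / 20 = 359.5000

359.5000 RPM


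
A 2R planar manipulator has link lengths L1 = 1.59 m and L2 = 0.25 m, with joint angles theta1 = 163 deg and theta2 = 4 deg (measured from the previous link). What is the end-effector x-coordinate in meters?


x = L1*cos(th1) + L2*cos(th1+th2) = 1.59*cos(163 deg) + 0.25*cos(167 deg) = -1.7641

-1.7641 m


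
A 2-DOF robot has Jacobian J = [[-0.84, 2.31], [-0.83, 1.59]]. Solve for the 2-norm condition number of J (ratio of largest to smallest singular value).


JJ^T eigenvalues: trace(JJ^T) = 9.2587, det(JJ^T) = det(J)^2 = 0.33837489
s_max^2 = (9.2587 + sqrt(84.37002613))/2 = 9.22200789
s_min^2 = (9.2587 - sqrt(84.37002613))/2 = 0.03669211
kappa = s_max/s_min = sqrt(9.22200789/0.03669211) = 15.8535

15.8535


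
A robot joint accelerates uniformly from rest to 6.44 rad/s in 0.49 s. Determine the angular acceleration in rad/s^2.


alpha = delta_omega / t = 6.44 / 0.49 = 13.1429

13.1429 rad/s^2


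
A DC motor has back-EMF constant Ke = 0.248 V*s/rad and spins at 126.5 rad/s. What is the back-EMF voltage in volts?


V_emf = Ke * omega = 0.248*126.5 = 31.3720

31.3720 V


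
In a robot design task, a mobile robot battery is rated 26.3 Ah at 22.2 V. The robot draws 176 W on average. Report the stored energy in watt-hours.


E = capacity * V = 26.3*22.2 = 583.8600

583.8600 Wh


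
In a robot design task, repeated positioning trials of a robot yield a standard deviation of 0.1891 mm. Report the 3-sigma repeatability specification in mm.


repeatability = 3*sigma = 3*0.1891 = 0.5673

0.5673 mm


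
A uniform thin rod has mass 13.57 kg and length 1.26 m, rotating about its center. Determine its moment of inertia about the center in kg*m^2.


I = (1/12)*m*L^2 = (1/12)*13.57*1.26^2 = 1.7953

1.7953 kg*m^2


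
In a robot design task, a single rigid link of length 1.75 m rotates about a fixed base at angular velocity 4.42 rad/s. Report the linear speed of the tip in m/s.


v = L*omega = 1.75 * 4.42 = 7.7350

7.7350 m/s


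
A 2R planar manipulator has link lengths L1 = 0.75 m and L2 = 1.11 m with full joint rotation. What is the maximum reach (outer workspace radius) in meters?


r_max = L1 + L2 = 0.75 + 1.11 = 1.8600

1.8600 m


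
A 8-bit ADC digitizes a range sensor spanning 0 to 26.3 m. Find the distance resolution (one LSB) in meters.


res = range / 2^n = 26.3/2^8 = 26.3/256 = 0.1027

0.1027 m


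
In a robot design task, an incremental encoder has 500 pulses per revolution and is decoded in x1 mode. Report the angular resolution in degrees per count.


resolution = 360 / (PPR * 1) = 360 / 500 = 0.7200

0.7200 degrees


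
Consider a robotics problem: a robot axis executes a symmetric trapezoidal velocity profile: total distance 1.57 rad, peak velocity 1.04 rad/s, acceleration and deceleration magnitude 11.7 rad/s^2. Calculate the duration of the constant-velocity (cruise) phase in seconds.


t_acc = v/a = 0.088889 s, d_acc = v^2/(2a) = 0.046222 rad each
d_cruise = 1.57 - 2*0.046222 = 1.477556 rad
t_cruise = d_cruise/v = 1.477556/1.04 = 1.4207

1.4207 s


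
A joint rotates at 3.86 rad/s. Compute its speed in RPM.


RPM = 3.86 * 60/(2*pi) = 36.8603

36.8603 RPM


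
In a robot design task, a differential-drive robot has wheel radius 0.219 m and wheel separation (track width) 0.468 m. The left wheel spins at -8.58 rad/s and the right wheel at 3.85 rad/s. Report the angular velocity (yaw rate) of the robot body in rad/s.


omega = r*(wR - wL)/L = 0.219*(3.85 - (-8.58))/0.468 = 5.8166

5.8166 rad/s


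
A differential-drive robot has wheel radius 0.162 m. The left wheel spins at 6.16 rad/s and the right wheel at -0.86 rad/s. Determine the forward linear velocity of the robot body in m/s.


v = r*(wR + wL)/2 = 0.162*(-0.86 + 6.16)/2 = 0.4293

0.4293 m/s


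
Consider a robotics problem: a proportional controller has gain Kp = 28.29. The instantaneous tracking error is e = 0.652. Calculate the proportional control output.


u_P = Kp * e = 28.29 * 0.652 = 18.4451

18.4451


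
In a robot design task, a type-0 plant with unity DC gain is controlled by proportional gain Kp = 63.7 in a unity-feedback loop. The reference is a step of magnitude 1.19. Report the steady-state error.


e_ss = R/(1 + Kp) = 1.19/(1 + 63.7) = 1.19/64.7000 = 0.0184

0.0184


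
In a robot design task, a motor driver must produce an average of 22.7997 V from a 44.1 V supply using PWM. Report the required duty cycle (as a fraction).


D = V_avg/V_supply = 22.7997/44.1 = 0.5170

0.5170


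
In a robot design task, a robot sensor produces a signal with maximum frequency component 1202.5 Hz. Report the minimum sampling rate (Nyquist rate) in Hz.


f_s,min = 2*f_max = 2*1202.5 = 2405.0000

2405.0000 Hz


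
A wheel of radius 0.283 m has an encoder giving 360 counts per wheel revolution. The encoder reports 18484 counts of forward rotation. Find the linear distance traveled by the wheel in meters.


revs = 18484/360 = 51.344444
d = revs * 2*pi*r = 51.344444 * 2*pi*0.283 = 91.2977

91.2977 m


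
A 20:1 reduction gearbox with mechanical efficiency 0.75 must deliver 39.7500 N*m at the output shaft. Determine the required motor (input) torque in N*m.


tau_in = tau_out / (N * eta) = 39.7500 / (20 * 0.75) = 2.6500

2.6500 N*m


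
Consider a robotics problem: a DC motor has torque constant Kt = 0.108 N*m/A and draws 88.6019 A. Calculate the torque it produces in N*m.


tau = Kt * I = 0.108*88.6019 = 9.5690

9.5690 N*m


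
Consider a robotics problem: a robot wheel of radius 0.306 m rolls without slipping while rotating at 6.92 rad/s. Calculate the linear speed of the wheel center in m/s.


v = omega * r = 6.92 * 0.306 = 2.1175

2.1175 m/s


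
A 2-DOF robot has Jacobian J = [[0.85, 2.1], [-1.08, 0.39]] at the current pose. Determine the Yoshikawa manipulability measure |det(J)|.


det(J) = 0.85*0.39 - (2.1)*(-1.08) = 2.5995
|det(J)| = 2.5995

2.5995


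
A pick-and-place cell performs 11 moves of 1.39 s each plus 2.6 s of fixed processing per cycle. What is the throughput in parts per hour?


T_cycle = 11*1.39 + 2.6 = 17.8900 s
rate = 3600/T = 201.2297

201.2297 parts/hour


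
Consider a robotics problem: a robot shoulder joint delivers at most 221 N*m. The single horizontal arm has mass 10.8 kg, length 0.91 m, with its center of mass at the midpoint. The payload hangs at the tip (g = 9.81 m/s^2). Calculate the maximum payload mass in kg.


tau_arm = m_arm*g*(L/2) = 10.8*9.81*0.91/2 = 48.2063 N*m
tau_payload = tau_max - tau_arm = 221 - 48.2063 = 172.7937
m_payload = tau_payload / (g*L) = 172.7937 / (9.81*0.91) = 19.3561

19.3561 kg


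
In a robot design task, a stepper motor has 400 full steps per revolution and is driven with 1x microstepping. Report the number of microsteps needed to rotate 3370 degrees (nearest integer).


step_size = 360/(400*1) = 360/400 = 0.900000 deg
n = 3370/(360/400) = 3370*400/360 = 3744.4444 -> 3744

3744 steps


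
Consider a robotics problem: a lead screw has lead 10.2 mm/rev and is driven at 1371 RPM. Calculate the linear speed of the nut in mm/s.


v = lead * (RPM/60) = 10.2*1371/60 = 233.0700

233.0700 mm/s


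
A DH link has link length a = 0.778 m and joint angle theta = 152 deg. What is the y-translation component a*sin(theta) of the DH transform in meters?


a*sin(theta) = 0.778*sin(152 deg) = 0.3652

0.3652 m


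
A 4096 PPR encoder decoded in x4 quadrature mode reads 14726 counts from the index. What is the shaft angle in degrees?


angle = counts * 360 / (PPR*4) = 14726 * 360 / 16384 = 323.5693

323.5693 degrees


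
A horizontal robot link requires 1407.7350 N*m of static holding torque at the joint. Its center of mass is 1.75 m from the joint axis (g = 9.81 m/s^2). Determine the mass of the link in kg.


m = tau / (g*L) = 1407.7350 / (9.81 * 1.75) = 82.0000

82.0000 kg


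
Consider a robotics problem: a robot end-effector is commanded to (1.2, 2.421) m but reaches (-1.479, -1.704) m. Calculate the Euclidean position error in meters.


dx = -1.479 - (1.2) = -2.6790, dy = -1.704 - (2.421) = -4.1250
err = sqrt(7.177041 + 17.015625) = 4.9186

4.9186 m


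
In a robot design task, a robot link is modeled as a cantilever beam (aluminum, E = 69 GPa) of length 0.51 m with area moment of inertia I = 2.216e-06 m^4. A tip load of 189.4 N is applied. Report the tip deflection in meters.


delta = F*L^3/(3*E*I) = 189.4*0.51^3/(3*6.900e+10*2.216e-06)
      = 25.1240994/458712 = 5.4771e-05

5.4771e-05 m


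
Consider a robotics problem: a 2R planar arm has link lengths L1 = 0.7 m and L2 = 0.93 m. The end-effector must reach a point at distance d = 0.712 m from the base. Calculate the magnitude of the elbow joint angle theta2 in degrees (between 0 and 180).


cos(th2) = (d^2 - L1^2 - L2^2)/(2*L1*L2) = (0.712^2 - 0.7^2 - 0.93^2)/(2*0.7*0.93) = -0.65127189
th2 = acos(-0.65127189) = 130.6376 deg

130.6376 degrees


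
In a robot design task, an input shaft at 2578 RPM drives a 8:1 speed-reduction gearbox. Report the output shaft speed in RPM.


omega_out = omega_in / N = 2578 / 8 = 322.2500

322.2500 RPM


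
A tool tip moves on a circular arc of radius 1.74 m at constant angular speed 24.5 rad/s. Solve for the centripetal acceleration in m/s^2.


a_c = omega^2 * r = 24.5^2 * 1.74 = 1044.4350

1044.4350 m/s^2


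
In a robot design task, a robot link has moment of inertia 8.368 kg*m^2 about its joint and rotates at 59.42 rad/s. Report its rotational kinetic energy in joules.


KE = (1/2)*I*omega^2 = 0.5*8.368*59.42^2 = 14772.6011

14772.6011 J


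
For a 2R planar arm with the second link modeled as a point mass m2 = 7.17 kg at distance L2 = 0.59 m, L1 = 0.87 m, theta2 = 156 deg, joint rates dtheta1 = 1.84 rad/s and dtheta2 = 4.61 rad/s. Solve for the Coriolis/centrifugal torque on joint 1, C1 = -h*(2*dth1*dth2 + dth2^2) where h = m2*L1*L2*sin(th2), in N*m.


h = m2*L1*L2*sin(th2) = 7.17*0.87*0.59*sin(156 deg) = 1.496938
C1 = -h*(2*1.84*4.61 + 4.61^2) = -1.496938*38.2169 = -57.2083

-57.2083 N*m


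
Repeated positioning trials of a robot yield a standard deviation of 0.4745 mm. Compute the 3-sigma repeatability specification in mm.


repeatability = 3*sigma = 3*0.4745 = 1.4235

1.4235 mm


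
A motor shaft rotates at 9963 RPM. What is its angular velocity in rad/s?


omega = 9963 * 2*pi/60 = 1043.3229

1043.3229 rad/s


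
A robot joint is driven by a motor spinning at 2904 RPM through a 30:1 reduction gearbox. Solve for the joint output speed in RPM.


omega_joint = omega_motor / N = 2904 / 30 = 96.8000

96.8000 RPM


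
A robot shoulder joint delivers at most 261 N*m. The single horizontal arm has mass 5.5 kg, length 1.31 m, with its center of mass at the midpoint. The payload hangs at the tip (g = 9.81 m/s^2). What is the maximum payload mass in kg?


tau_arm = m_arm*g*(L/2) = 5.5*9.81*1.31/2 = 35.3405 N*m
tau_payload = tau_max - tau_arm = 261 - 35.3405 = 225.6595
m_payload = tau_payload / (g*L) = 225.6595 / (9.81*1.31) = 17.5595

17.5595 kg


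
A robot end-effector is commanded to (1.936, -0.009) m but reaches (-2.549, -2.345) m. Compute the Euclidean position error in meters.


dx = -2.549 - (1.936) = -4.4850, dy = -2.345 - (-0.009) = -2.3360
err = sqrt(20.115225 + 5.456896) = 5.0569

5.0569 m


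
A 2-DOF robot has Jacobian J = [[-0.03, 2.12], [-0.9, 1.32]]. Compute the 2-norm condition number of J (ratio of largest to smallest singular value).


JJ^T eigenvalues: trace(JJ^T) = 7.0477, det(JJ^T) = det(J)^2 = 3.49091856
s_max^2 = (7.0477 + sqrt(35.70640105))/2 = 6.51159167
s_min^2 = (7.0477 - sqrt(35.70640105))/2 = 0.53610833
kappa = s_max/s_min = sqrt(6.51159167/0.53610833) = 3.4851

3.4851


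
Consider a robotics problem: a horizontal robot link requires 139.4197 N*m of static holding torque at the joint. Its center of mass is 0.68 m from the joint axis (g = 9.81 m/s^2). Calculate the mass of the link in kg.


m = tau / (g*L) = 139.4197 / (9.81 * 0.68) = 20.9000

20.9000 kg


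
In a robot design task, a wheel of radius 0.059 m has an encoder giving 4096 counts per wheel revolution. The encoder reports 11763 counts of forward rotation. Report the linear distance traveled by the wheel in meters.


revs = 11763/4096 = 2.871826
d = revs * 2*pi*r = 2.871826 * 2*pi*0.059 = 1.0646

1.0646 m


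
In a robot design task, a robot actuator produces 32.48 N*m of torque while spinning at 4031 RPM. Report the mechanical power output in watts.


omega = 4031 * 2*pi/60 = 422.125333 rad/s
P = tau * omega = 32.48 * 422.125333 = 13710.6308

13710.6308 W


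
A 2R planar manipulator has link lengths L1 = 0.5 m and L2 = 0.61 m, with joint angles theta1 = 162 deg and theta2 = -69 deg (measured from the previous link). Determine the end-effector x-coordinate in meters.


x = L1*cos(th1) + L2*cos(th1+th2) = 0.5*cos(162 deg) + 0.61*cos(93 deg) = -0.5075

-0.5075 m


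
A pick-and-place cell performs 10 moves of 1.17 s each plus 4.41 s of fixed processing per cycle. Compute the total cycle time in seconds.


T = 10*1.17 + 4.41 = 16.1100

16.1100 s


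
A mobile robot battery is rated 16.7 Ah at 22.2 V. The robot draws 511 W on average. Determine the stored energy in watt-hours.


E = capacity * V = 16.7*22.2 = 370.7400

370.7400 Wh


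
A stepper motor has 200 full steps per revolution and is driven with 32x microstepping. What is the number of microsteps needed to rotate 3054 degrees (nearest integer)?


step_size = 360/(200*32) = 360/6400 = 0.056250 deg
n = 3054/(360/6400) = 3054*6400/360 = 54293.3333 -> 54293

54293 steps


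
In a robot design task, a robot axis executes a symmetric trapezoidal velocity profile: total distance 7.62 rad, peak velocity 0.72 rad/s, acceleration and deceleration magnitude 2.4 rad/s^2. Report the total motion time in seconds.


t_acc = v/a = 0.72/2.4 = 0.300000 s
d_acc = v^2/(2a) = 0.108000 rad (each ramp)
d_cruise = 7.62 - 2*0.108000 = 7.404000 rad
t_cruise = 7.404000/0.72 = 10.283333 s
t_total = 2*0.300000 + 10.283333 = 10.8833

10.8833 s


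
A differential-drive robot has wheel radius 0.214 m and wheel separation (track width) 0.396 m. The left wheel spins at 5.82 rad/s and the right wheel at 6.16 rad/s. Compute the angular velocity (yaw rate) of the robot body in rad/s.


omega = r*(wR - wL)/L = 0.214*(6.16 - (5.82))/0.396 = 0.1837

0.1837 rad/s


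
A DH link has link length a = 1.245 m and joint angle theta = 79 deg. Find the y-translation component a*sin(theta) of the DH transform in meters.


a*sin(theta) = 1.245*sin(79 deg) = 1.2221

1.2221 m


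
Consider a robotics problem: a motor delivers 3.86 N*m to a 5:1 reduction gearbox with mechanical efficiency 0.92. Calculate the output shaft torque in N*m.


tau_out = tau_in * N * eta = 3.86 * 5 * 0.92 = 17.7560

17.7560 N*m


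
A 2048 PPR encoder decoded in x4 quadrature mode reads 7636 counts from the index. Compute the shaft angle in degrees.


angle = counts * 360 / (PPR*4) = 7636 * 360 / 8192 = 335.5664

335.5664 degrees


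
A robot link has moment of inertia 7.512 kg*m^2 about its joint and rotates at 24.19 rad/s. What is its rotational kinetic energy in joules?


KE = (1/2)*I*omega^2 = 0.5*7.512*24.19^2 = 2197.8463

2197.8463 J


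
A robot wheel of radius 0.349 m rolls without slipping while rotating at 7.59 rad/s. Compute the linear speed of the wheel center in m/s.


v = omega * r = 7.59 * 0.349 = 2.6489

2.6489 m/s


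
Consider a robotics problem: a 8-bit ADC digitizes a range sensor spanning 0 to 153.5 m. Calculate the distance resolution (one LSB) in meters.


res = range / 2^n = 153.5/2^8 = 153.5/256 = 0.5996

0.5996 m


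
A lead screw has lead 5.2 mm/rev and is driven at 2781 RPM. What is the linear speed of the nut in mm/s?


v = lead * (RPM/60) = 5.2*2781/60 = 241.0200

241.0200 mm/s


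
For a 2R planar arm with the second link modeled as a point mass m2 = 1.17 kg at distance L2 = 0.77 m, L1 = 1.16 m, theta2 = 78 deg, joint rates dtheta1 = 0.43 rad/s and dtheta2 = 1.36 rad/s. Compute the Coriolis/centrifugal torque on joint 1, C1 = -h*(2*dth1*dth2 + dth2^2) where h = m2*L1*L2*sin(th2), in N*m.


h = m2*L1*L2*sin(th2) = 1.17*1.16*0.77*sin(78 deg) = 1.022207
C1 = -h*(2*0.43*1.36 + 1.36^2) = -1.022207*3.0192 = -3.0862

-3.0862 N*m


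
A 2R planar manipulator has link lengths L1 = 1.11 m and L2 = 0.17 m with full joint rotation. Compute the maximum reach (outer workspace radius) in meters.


r_max = L1 + L2 = 1.11 + 0.17 = 1.2800

1.2800 m


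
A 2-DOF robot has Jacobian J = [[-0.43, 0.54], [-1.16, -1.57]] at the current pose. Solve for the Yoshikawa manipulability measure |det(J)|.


det(J) = -0.43*-1.57 - (0.54)*(-1.16) = 1.3015
|det(J)| = 1.3015

1.3015


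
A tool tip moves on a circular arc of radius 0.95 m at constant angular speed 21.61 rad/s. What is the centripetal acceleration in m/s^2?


a_c = omega^2 * r = 21.61^2 * 0.95 = 443.6425

443.6425 m/s^2


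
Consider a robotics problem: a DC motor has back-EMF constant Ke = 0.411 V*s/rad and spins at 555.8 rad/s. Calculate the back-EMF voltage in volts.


V_emf = Ke * omega = 0.411*555.8 = 228.4338

228.4338 V


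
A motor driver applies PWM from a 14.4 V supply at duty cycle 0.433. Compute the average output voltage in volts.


V_avg = V_supply * D = 14.4*0.433 = 6.2352

6.2352 V


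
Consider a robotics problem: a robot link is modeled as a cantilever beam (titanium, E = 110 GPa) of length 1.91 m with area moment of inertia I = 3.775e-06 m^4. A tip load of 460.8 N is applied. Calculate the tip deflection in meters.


delta = F*L^3/(3*E*I) = 460.8*1.91^3/(3*1.100e+11*3.775e-06)
      = 3210.7949568/1245750 = 0.0026

0.0026 m


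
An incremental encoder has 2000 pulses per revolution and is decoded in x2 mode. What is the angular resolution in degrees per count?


resolution = 360 / (PPR * 2) = 360 / 4000 = 0.0900

0.0900 degrees


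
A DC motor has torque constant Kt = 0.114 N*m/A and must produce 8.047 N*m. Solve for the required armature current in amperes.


I = tau / Kt = 8.047/0.114 = 70.5877

70.5877 A


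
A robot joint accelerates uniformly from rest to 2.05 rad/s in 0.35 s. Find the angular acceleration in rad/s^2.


alpha = delta_omega / t = 2.05 / 0.35 = 5.8571

5.8571 rad/s^2


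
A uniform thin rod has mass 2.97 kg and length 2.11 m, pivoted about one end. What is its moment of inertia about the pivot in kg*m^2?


I = (1/3)*m*L^2 = (1/3)*2.97*2.11^2 = 4.4076

4.4076 kg*m^2


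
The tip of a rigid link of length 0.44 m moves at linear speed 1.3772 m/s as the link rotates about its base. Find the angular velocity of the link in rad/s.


omega = v / L = 1.3772 / 0.44 = 3.1300

3.1300 rad/s


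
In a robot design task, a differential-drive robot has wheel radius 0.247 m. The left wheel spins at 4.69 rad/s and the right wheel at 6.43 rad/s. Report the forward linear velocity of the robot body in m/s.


v = r*(wR + wL)/2 = 0.247*(6.43 + 4.69)/2 = 1.3733

1.3733 m/s


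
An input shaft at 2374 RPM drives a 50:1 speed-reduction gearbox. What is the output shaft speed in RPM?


omega_out = omega_in / N = 2374 / 50 = 47.4800

47.4800 RPM


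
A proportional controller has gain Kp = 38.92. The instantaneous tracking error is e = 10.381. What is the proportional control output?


u_P = Kp * e = 38.92 * 10.381 = 404.0285

404.0285


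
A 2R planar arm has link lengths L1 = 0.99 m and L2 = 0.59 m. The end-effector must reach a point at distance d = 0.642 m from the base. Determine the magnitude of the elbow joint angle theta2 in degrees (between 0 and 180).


cos(th2) = (d^2 - L1^2 - L2^2)/(2*L1*L2) = (0.642^2 - 0.99^2 - 0.59^2)/(2*0.99*0.59) = -0.78414313
th2 = acos(-0.78414313) = 141.6415 deg

141.6415 degrees


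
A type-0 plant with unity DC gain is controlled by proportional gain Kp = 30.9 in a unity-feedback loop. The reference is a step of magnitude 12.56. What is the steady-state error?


e_ss = R/(1 + Kp) = 12.56/(1 + 30.9) = 12.56/31.9000 = 0.3937

0.3937
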